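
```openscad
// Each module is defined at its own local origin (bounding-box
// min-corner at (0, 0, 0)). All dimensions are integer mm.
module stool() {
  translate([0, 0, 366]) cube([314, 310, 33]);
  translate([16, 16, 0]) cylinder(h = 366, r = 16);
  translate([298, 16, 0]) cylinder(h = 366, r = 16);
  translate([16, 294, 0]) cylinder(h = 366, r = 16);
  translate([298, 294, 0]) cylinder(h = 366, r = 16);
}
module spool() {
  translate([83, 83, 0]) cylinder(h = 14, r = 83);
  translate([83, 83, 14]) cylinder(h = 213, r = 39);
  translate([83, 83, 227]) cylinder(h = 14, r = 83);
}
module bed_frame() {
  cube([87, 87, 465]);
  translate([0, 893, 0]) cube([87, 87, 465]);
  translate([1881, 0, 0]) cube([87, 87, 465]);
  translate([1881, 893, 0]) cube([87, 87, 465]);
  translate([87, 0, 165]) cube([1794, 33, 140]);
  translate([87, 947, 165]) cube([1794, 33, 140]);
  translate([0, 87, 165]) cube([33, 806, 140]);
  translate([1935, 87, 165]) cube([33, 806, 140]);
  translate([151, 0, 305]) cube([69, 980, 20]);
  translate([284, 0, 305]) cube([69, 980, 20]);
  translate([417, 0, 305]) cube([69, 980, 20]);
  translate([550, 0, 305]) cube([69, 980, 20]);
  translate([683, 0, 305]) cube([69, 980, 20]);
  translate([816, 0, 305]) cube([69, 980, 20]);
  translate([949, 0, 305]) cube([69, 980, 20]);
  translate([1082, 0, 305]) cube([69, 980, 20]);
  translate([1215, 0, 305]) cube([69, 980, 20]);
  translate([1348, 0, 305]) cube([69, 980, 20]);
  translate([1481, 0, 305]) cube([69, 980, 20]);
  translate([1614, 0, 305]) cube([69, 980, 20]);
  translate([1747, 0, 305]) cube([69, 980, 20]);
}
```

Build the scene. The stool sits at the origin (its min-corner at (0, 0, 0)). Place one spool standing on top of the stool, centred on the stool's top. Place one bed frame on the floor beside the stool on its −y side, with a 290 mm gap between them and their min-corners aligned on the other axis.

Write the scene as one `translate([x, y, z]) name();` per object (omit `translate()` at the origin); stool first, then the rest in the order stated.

stool();
translate([74, 72, 399]) spool();
translate([0, -1270, 0]) bed_frame();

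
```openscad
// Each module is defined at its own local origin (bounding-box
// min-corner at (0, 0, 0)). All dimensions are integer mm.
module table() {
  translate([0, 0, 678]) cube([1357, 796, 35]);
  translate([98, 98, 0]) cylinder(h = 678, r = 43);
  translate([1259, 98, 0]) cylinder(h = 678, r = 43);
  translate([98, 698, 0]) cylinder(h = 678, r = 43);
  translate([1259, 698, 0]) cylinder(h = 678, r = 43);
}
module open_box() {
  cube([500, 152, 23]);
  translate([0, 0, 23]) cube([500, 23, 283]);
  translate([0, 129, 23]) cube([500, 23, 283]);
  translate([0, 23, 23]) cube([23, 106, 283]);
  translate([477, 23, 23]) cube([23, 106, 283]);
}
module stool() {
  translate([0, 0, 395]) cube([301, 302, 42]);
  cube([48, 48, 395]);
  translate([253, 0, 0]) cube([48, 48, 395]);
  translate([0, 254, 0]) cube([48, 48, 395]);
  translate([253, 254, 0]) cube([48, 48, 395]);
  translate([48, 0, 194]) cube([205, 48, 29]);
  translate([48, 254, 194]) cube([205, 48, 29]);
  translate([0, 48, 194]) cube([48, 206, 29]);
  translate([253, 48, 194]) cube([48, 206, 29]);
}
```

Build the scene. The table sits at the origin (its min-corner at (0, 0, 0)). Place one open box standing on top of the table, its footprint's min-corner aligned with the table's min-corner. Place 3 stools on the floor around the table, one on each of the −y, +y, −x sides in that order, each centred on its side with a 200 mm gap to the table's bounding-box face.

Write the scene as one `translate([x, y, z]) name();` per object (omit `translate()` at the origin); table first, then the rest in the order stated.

table();
translate([0, 0, 713]) open_box();
translate([528, -502, 0]) stool();
translate([528, 996, 0]) stool();
translate([-501, 247, 0]) stool();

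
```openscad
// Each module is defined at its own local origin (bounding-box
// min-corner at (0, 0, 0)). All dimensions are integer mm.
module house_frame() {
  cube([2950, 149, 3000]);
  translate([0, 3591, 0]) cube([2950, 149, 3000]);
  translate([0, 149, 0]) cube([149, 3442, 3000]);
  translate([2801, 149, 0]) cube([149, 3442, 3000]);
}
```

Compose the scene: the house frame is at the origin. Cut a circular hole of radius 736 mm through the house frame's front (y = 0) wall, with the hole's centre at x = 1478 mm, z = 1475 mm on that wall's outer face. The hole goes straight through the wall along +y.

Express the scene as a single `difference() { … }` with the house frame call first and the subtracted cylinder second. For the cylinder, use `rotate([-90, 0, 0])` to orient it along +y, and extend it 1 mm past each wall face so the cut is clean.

difference() {
  house_frame();
  translate([1478, -1, 1475]) rotate([-90, 0, 0]) cylinder(h = 151, r = 736);
}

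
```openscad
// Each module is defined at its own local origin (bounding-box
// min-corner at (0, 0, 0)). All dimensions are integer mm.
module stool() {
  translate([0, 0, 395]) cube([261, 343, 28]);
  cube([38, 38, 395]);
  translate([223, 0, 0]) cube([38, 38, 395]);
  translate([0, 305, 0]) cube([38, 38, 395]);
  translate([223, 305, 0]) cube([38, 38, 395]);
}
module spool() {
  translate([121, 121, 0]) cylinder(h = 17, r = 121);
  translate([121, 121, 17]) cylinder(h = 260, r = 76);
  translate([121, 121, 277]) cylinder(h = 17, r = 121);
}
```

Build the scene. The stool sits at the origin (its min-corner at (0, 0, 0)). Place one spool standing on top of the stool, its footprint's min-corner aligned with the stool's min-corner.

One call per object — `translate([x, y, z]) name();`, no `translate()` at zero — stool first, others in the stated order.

stool();
translate([0, 0, 423]) spool();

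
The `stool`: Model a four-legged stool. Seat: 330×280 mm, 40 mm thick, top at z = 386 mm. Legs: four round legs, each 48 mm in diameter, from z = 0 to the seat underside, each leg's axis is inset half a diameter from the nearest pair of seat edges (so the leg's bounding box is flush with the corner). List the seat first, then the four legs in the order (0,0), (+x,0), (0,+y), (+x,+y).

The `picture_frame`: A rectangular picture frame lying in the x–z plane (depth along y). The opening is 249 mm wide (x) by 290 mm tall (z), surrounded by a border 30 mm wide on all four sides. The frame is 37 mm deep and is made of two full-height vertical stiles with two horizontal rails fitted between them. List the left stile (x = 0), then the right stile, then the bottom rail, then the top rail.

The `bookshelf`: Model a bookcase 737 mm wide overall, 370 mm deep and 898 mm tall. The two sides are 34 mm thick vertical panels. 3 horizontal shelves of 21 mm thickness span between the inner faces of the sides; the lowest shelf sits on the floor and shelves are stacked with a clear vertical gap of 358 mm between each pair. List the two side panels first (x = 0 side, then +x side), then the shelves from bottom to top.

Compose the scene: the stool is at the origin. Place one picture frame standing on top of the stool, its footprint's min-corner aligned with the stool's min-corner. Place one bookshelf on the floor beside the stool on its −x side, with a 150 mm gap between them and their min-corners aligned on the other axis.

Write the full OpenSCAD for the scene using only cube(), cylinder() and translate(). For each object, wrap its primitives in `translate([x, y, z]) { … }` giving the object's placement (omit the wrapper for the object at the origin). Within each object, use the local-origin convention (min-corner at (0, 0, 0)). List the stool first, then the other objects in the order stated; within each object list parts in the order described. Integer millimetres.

translate([0, 0, 346]) cube([330, 280, 40]);
translate([24, 24, 0]) cylinder(h = 346, r = 24);
translate([306, 24, 0]) cylinder(h = 346, r = 24);
translate([24, 256, 0]) cylinder(h = 346, r = 24);
translate([306, 256, 0]) cylinder(h = 346, r = 24);
translate([0, 0, 386]) {
  cube([30, 37, 350]);
  translate([279, 0, 0]) cube([30, 37, 350]);
  translate([30, 0, 0]) cube([249, 37, 30]);
  translate([30, 0, 320]) cube([249, 37, 30]);
}
translate([-887, 0, 0]) {
  cube([34, 370, 898]);
  translate([703, 0, 0]) cube([34, 370, 898]);
  translate([34, 0, 0]) cube([669, 370, 21]);
  translate([34, 0, 379]) cube([669, 370, 21]);
  translate([34, 0, 758]) cube([669, 370, 21]);
}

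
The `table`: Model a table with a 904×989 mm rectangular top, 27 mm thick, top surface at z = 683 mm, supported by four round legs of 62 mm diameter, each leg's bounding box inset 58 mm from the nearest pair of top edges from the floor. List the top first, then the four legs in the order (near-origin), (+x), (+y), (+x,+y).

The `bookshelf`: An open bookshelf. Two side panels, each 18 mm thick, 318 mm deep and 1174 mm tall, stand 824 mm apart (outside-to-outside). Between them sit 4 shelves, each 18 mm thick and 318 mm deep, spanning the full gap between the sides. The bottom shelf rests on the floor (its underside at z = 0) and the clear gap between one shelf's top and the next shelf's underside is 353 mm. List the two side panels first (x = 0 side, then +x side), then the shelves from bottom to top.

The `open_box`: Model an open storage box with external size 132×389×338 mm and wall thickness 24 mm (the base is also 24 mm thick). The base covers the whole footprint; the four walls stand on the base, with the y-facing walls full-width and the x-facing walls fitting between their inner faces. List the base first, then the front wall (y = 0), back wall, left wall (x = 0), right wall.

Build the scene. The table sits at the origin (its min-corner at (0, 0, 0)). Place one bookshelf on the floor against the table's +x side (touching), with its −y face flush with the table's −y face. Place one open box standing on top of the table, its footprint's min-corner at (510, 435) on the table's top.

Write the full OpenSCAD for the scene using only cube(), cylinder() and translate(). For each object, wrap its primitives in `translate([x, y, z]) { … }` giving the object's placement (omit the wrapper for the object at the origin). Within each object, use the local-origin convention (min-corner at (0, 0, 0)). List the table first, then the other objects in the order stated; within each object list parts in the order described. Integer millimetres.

translate([0, 0, 656]) cube([904, 989, 27]);
translate([89, 89, 0]) cylinder(h = 656, r = 31);
translate([815, 89, 0]) cylinder(h = 656, r = 31);
translate([89, 900, 0]) cylinder(h = 656, r = 31);
translate([815, 900, 0]) cylinder(h = 656, r = 31);
translate([904, 0, 0]) {
  cube([18, 318, 1174]);
  translate([806, 0, 0]) cube([18, 318, 1174]);
  translate([18, 0, 0]) cube([788, 318, 18]);
  translate([18, 0, 371]) cube([788, 318, 18]);
  translate([18, 0, 742]) cube([788, 318, 18]);
  translate([18, 0, 1113]) cube([788, 318, 18]);
}
translate([510, 435, 683]) {
  cube([132, 389, 24]);
  translate([0, 0, 24]) cube([132, 24, 314]);
  translate([0, 365, 24]) cube([132, 24, 314]);
  translate([0, 24, 24]) cube([24, 341, 314]);
  translate([108, 24, 24]) cube([24, 341, 314]);
}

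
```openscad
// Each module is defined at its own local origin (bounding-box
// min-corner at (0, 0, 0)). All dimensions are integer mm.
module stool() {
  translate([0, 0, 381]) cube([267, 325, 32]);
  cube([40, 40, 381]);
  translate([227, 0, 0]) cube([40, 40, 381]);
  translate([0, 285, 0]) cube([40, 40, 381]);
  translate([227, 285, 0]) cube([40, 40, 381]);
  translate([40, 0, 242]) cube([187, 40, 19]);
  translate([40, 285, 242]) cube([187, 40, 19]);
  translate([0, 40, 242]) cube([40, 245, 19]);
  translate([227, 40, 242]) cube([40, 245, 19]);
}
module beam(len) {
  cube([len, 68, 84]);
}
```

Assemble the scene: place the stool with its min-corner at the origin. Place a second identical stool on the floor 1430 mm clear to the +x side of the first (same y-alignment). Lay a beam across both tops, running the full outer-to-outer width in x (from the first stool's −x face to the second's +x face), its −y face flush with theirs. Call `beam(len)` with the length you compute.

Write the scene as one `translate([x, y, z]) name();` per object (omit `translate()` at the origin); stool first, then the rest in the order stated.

stool();
translate([1697, 0, 0]) stool();
translate([0, 0, 413]) beam(1964);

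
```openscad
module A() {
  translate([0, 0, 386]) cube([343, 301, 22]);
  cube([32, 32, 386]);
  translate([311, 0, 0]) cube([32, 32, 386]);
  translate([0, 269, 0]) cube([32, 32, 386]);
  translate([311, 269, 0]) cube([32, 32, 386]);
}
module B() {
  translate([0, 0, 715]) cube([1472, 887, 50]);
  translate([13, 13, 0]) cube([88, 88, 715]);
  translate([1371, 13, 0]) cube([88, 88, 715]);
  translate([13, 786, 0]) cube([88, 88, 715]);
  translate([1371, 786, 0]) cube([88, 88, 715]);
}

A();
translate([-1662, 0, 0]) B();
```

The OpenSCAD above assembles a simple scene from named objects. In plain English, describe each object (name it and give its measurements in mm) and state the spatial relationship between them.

A is a four-legged stool. The seat is a 343×301×22 mm slab whose top surface is at z = 408 mm; four square legs, each 32×32 mm in cross-section, run from the floor (z = 0) to the underside of the seat, each flush with a corner of the seat.

B is a table with a 1472×887 mm rectangular top, 50 mm thick, top surface at z = 765 mm, supported by four 88×88 mm square legs, each inset 13 mm from the nearest pair of top edges, running from the floor.

The table is on the floor beside the stool on its −x side.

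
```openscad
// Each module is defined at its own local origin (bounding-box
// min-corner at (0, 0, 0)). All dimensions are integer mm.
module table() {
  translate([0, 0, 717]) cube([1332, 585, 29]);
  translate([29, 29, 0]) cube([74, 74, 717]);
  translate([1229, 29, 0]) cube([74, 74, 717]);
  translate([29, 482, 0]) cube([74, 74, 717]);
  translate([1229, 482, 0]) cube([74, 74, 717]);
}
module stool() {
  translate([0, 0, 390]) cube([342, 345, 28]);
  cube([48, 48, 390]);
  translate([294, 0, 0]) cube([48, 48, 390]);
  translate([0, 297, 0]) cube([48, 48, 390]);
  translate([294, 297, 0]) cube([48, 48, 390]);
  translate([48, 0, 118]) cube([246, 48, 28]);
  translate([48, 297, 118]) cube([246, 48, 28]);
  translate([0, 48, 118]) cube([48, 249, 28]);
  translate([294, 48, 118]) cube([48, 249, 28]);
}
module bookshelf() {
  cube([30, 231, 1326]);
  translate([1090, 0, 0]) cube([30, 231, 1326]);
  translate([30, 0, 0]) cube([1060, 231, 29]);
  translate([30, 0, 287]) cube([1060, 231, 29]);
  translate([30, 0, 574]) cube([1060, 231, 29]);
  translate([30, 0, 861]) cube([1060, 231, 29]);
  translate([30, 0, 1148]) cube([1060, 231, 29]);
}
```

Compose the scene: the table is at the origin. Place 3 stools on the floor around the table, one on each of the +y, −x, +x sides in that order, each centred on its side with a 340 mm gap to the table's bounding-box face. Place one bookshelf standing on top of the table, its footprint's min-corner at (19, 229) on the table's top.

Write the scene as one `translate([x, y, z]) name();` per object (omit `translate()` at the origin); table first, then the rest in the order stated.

table();
translate([495, 925, 0]) stool();
translate([-682, 120, 0]) stool();
translate([1672, 120, 0]) stool();
translate([19, 229, 746]) bookshelf();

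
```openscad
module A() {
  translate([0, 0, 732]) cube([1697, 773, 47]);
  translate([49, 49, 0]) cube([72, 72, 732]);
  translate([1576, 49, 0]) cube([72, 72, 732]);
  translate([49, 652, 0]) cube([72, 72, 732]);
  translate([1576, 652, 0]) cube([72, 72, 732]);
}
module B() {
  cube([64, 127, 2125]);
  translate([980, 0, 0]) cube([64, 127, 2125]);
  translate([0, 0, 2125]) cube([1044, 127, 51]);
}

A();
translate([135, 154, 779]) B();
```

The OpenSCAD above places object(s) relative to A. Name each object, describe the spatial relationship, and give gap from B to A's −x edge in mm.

The door frame's min-x is at 135; the table's min-x is 0; gap = 135 mm.

A is a table. B is a door frame. The door frame is on top of the table. The gap from the door frame to the table's −x edge is 135 mm.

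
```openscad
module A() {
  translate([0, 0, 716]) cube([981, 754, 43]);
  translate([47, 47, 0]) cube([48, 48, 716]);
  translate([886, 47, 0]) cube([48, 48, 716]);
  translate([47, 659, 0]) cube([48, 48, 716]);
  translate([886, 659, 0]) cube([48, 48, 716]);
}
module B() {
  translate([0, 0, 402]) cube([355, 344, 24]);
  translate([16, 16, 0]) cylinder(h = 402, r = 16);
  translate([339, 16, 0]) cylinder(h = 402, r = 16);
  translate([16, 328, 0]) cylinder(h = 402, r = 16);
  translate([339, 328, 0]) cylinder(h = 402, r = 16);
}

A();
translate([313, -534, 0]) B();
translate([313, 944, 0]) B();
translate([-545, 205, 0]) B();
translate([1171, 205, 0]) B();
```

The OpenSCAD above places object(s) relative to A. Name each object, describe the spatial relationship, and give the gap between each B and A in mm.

Each stool's nearest face is 190 mm from the table's bounding box.

A is a table. B is a stool. Four stools sit around the table at the −y, +y, −x, +x sides. The gap between each stool and the table is 190 mm.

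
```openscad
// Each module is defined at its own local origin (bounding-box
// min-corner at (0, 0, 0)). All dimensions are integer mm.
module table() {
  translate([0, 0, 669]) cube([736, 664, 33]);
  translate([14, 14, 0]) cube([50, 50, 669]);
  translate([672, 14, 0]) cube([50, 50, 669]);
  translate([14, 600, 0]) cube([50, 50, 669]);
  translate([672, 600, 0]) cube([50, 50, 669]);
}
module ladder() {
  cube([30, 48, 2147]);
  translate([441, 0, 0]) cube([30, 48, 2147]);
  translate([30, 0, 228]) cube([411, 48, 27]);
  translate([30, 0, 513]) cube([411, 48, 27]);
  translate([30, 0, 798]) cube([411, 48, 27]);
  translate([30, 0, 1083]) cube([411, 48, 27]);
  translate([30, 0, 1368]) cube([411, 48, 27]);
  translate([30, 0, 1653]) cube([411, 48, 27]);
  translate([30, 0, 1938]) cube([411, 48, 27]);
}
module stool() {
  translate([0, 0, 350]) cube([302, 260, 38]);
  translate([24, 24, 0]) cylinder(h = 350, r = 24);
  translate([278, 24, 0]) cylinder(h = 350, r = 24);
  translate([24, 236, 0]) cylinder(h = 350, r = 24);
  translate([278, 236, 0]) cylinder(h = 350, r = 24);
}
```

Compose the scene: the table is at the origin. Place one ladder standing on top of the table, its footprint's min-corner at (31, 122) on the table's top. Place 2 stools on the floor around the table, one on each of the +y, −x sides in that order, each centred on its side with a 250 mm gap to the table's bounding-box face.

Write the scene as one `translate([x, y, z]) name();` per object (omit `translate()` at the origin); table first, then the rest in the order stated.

table();
translate([31, 122, 702]) ladder();
translate([217, 914, 0]) stool();
translate([-552, 202, 0]) stool();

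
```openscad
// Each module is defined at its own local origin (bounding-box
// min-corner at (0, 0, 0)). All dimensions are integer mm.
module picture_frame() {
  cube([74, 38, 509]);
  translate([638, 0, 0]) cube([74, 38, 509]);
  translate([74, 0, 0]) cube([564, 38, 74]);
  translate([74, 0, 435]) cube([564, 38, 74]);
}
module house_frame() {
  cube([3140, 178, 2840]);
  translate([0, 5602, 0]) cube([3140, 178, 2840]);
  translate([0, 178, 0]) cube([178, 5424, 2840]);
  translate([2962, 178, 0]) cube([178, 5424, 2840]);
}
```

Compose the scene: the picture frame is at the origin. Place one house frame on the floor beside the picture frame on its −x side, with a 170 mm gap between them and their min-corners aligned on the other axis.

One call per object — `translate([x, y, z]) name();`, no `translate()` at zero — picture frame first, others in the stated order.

picture_frame();
translate([-3310, 0, 0]) house_frame();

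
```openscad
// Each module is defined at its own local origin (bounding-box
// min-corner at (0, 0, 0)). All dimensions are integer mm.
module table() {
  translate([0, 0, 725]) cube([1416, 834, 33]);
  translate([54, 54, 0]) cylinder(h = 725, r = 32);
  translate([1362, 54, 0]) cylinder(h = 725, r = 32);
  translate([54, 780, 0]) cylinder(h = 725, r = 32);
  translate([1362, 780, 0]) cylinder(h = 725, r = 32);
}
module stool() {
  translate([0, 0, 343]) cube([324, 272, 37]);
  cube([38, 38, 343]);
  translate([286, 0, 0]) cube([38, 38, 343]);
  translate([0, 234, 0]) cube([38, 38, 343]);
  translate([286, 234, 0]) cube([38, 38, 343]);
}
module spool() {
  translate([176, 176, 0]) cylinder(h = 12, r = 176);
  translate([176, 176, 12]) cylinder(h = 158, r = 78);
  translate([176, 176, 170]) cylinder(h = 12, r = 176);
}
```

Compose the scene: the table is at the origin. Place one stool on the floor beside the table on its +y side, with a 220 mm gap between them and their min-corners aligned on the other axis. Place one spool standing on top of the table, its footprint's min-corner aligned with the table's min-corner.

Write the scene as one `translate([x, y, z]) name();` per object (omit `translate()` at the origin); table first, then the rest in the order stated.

table();
translate([0, 1054, 0]) stool();
translate([0, 0, 758]) spool();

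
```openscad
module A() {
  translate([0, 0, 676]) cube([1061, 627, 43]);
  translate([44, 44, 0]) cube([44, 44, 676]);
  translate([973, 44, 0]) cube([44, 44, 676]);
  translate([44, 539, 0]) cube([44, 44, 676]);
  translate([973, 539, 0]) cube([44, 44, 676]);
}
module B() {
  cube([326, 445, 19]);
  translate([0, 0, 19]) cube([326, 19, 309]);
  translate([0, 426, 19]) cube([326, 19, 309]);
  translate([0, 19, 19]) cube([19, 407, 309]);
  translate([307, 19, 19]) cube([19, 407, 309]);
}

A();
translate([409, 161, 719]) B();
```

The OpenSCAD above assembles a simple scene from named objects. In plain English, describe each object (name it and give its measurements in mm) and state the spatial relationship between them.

A is a table with a 1061×627 mm rectangular top, 43 mm thick, top surface at z = 719 mm, supported by four 44×44 mm square legs, each inset 44 mm from the nearest pair of top edges, running from the floor.

B is an open storage box with external size 326×445×328 mm and wall thickness 19 mm (the base is also 19 mm thick). The base covers the whole footprint; the four walls stand on the base, with the y-facing walls full-width and the x-facing walls fitting between their inner faces.

The open box is on top of the table.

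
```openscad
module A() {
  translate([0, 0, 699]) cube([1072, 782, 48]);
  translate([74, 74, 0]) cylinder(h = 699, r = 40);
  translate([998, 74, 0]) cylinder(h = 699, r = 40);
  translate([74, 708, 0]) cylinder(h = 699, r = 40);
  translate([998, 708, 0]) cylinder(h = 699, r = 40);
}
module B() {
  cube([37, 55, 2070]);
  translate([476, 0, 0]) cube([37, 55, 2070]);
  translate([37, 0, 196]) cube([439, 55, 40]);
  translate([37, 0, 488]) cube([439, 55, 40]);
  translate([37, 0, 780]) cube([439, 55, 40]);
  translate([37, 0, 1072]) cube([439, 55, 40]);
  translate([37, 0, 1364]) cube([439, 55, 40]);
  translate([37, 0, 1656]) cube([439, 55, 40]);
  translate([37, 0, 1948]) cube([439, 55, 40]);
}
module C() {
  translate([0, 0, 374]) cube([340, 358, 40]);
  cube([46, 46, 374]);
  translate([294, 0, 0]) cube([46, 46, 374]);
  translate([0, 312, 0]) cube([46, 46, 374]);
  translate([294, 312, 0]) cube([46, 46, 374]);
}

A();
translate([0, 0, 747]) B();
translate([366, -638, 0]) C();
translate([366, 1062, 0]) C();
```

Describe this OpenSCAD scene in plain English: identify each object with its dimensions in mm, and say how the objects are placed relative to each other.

A is a table: top 1072 mm (x) × 782 mm (y), 48 mm thick, upper face at z = 747 mm, on four round legs of 80 mm diameter, each leg's bounding box inset 34 mm from the nearest pair of top edges, running from z = 0 to the bottom of the top.

B is a straight ladder. Two 37×55 mm vertical rails, 2070 mm tall, stand 513 mm apart (outside-to-outside) with their front faces coplanar on the −y side. 7 rungs, each 55 mm deep and 40 mm tall, span between the inner faces of the rails, front faces flush with the rails. The lowest rung's underside is at z = 196 mm and rungs are spaced 292 mm apart (underside to underside).

C is a four-legged stool. The seat is a 340×358×40 mm slab whose top surface is at z = 414 mm; four square legs, each 46×46 mm in cross-section, run from the floor (z = 0) to the underside of the seat, each flush with a corner of the seat.

The ladder is on top of the table. Two stools sit around the table at the −y, +y sides.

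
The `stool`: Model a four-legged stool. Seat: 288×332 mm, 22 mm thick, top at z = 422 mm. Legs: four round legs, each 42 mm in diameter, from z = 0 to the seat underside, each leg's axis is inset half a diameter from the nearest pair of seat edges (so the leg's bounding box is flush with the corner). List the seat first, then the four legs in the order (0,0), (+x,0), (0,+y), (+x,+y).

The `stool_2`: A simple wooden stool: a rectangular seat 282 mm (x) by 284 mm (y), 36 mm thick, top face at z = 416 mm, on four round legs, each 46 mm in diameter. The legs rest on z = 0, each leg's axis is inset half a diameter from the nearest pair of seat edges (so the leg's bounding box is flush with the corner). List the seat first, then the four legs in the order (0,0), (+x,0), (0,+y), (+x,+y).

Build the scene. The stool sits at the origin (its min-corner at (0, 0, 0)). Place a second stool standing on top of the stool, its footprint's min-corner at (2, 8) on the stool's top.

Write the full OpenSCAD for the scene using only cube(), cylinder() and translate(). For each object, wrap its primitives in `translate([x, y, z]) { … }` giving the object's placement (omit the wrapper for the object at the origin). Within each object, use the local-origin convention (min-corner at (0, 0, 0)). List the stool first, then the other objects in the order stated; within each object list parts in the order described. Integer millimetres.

translate([0, 0, 400]) cube([288, 332, 22]);
translate([21, 21, 0]) cylinder(h = 400, r = 21);
translate([267, 21, 0]) cylinder(h = 400, r = 21);
translate([21, 311, 0]) cylinder(h = 400, r = 21);
translate([267, 311, 0]) cylinder(h = 400, r = 21);
translate([2, 8, 422]) {
  translate([0, 0, 380]) cube([282, 284, 36]);
  translate([23, 23, 0]) cylinder(h = 380, r = 23);
  translate([259, 23, 0]) cylinder(h = 380, r = 23);
  translate([23, 261, 0]) cylinder(h = 380, r = 23);
  translate([259, 261, 0]) cylinder(h = 380, r = 23);
}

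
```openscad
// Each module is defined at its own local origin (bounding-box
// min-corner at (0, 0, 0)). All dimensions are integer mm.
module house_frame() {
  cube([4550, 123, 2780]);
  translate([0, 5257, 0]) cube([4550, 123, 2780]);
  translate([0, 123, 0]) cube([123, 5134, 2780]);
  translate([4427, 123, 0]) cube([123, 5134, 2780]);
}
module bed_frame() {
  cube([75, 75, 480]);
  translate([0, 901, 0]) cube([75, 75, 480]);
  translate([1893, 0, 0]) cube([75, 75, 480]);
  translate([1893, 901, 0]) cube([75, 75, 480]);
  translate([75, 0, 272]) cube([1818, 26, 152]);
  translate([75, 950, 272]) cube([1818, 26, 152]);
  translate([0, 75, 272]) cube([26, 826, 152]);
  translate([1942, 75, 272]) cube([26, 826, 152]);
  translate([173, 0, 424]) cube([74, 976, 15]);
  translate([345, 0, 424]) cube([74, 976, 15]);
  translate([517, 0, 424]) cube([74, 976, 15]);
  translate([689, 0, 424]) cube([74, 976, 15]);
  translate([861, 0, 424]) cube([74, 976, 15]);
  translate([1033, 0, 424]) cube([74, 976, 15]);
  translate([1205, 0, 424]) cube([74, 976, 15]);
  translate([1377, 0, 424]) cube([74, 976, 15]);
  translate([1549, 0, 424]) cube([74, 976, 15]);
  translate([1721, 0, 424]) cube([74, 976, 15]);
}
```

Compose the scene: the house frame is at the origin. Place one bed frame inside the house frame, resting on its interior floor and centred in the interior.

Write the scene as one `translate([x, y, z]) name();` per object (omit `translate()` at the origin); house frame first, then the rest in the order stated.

house_frame();
translate([1291, 2202, 0]) bed_frame();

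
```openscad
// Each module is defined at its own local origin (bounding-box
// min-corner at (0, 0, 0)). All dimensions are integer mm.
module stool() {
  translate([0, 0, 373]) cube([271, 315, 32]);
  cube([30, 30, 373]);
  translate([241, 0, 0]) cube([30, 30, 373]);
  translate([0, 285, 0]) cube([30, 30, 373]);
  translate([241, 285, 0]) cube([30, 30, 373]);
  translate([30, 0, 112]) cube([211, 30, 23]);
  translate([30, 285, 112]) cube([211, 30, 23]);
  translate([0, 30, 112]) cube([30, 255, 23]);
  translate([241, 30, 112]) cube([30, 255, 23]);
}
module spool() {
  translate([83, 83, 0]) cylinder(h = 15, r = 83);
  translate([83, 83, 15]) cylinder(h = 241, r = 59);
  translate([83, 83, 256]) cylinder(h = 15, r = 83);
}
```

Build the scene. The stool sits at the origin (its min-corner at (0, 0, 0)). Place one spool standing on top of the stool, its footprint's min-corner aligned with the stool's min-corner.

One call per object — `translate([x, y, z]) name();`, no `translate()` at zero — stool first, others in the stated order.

stool();
translate([0, 0, 405]) spool();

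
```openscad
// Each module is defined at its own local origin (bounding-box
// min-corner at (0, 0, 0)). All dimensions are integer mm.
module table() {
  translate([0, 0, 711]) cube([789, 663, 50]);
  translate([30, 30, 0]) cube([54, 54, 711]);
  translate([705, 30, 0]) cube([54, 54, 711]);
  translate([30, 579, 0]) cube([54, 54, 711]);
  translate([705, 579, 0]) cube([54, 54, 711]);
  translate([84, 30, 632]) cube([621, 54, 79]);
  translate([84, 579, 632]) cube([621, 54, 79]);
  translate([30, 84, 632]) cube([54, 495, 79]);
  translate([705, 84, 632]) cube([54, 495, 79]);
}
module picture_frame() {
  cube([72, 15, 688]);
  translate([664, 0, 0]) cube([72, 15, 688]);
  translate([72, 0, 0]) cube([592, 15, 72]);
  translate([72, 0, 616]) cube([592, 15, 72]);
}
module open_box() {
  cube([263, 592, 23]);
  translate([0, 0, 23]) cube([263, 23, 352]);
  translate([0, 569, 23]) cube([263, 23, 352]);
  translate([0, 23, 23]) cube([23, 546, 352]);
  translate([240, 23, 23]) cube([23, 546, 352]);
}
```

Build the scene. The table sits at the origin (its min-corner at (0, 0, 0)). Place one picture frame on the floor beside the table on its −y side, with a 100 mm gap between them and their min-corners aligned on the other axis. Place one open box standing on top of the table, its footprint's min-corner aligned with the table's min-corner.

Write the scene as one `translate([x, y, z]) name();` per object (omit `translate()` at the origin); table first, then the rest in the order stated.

table();
translate([0, -115, 0]) picture_frame();
translate([0, 0, 761]) open_box();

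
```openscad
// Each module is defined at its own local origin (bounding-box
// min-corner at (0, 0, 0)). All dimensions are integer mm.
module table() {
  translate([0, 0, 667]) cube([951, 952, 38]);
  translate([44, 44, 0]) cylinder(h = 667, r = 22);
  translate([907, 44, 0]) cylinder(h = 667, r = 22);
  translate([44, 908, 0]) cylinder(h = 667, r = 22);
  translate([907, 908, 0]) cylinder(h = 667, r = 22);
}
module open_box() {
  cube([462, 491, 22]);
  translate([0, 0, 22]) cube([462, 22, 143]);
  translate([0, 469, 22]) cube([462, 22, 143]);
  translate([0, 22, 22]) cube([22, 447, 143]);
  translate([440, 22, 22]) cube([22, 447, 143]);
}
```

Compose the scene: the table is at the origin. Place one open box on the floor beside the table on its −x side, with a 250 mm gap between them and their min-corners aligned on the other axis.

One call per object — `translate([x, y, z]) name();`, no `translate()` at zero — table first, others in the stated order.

table();
translate([-712, 0, 0]) open_box();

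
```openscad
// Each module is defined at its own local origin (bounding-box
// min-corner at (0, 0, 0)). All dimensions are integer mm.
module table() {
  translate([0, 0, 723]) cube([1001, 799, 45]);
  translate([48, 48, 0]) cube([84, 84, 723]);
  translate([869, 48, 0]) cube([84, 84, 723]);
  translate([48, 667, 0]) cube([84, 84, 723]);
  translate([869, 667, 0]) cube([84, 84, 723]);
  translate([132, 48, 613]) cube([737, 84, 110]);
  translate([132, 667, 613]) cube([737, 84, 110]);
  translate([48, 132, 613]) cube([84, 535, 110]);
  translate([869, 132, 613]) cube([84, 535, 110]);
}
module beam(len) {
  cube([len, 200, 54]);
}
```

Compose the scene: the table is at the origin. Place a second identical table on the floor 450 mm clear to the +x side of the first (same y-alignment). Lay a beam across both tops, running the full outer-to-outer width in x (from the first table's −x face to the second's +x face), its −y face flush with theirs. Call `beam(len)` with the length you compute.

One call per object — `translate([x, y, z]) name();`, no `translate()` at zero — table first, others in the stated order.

table();
translate([1451, 0, 0]) table();
translate([0, 0, 768]) beam(2452);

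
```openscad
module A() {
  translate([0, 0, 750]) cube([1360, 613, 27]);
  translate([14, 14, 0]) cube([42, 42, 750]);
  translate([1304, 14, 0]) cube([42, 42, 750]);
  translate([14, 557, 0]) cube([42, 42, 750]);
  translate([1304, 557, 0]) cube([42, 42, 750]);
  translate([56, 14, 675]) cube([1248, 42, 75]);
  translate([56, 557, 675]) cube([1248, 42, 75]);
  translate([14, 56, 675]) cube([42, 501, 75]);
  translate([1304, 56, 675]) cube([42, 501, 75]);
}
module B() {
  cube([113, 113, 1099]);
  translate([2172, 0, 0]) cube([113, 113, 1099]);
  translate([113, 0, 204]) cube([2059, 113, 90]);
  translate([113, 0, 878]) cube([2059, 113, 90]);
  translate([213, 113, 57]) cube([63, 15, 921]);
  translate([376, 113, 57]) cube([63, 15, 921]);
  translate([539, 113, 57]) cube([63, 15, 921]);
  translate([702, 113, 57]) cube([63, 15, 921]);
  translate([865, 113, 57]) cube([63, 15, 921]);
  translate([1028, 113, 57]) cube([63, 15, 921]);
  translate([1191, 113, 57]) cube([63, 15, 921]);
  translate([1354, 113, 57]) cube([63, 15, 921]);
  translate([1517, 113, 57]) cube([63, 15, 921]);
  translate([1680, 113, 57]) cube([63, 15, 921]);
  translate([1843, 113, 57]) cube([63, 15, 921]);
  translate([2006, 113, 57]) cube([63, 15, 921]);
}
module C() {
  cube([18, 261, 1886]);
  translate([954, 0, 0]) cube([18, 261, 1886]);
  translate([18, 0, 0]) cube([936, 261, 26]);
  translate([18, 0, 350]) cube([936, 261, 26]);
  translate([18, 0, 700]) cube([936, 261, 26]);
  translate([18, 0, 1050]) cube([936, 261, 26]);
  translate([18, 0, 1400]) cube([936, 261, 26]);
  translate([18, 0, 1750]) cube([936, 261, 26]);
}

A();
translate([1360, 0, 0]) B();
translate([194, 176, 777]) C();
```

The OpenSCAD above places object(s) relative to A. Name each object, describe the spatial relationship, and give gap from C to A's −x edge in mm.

A is a table. B is a fence section. C is a bookshelf. The fence section is against the table's +x side, with their −y faces flush. The bookshelf is on top of the table, centred. The gap from the bookshelf to the table's −x edge is 194 mm.

The bookshelf's min-x is at 194; the table's min-x is 0; gap = 194 mm.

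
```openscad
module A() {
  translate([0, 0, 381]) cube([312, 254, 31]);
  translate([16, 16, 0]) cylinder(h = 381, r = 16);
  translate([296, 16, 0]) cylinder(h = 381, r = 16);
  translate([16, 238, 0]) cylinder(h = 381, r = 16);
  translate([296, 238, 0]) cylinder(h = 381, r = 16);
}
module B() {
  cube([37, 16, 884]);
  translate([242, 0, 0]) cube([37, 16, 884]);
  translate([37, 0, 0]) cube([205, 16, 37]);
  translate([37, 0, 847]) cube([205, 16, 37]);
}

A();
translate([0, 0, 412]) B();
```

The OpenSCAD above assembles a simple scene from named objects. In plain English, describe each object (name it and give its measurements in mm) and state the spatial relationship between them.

A is a four-legged stool. The seat is a 312×254×31 mm slab whose top surface is at z = 412 mm; four round legs, each 32 mm in diameter, run from the floor (z = 0) to the underside of the seat, each leg's axis is inset half a diameter from the nearest pair of seat edges (so the leg's bounding box is flush with the corner).

B is a rectangular picture frame lying in the x–z plane (depth along y). The opening is 205 mm wide (x) by 810 mm tall (z), surrounded by a border 37 mm wide on all four sides. The frame is 16 mm deep and is made of two full-height vertical stiles with two horizontal rails fitted between them.

The picture frame is on top of the stool.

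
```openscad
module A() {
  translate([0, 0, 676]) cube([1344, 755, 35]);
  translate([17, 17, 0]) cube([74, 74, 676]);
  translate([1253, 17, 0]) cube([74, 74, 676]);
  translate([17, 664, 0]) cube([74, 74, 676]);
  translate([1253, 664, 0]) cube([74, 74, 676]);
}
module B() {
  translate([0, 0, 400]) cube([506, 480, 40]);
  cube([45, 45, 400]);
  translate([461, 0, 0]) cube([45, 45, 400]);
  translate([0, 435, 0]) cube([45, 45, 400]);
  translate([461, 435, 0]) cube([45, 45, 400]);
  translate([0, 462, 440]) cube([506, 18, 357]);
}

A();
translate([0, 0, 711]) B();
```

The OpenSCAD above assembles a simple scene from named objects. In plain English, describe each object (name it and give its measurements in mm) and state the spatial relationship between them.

A is a table: top 1344 mm (x) × 755 mm (y), 35 mm thick, upper face at z = 711 mm, on four 74×74 mm square legs, each inset 17 mm from the nearest pair of top edges, running from z = 0 to the bottom of the top.

B is a chair. The seat is a 506×480×40 mm slab with its top at z = 440 mm, on four 45×45 mm corner legs (flush with the seat edges, standing on z = 0). A flat backrest 18 mm thick, 357 mm tall, spans the full seat width and rises from the seat top along its +y edge, rear face flush with the rear of the seat.

The chair is on top of the table.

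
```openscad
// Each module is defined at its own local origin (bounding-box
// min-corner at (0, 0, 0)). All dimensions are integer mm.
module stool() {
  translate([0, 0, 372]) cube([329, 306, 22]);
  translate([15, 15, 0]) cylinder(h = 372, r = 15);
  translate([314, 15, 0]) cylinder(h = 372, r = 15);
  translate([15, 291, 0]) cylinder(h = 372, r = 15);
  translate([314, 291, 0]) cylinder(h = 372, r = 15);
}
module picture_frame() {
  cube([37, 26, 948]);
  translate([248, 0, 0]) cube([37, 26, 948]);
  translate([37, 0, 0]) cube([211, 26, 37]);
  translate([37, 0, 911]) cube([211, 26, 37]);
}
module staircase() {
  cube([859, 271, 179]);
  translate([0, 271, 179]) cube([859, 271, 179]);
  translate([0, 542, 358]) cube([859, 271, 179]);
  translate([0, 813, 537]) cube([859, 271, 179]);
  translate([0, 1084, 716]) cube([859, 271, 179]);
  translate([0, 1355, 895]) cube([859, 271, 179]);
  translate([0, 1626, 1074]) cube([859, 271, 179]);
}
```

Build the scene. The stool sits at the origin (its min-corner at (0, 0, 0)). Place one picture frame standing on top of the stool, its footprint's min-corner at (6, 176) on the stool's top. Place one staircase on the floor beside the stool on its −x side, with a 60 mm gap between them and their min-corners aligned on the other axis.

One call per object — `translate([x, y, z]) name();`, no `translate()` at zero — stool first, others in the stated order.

stool();
translate([6, 176, 394]) picture_frame();
translate([-919, 0, 0]) staircase();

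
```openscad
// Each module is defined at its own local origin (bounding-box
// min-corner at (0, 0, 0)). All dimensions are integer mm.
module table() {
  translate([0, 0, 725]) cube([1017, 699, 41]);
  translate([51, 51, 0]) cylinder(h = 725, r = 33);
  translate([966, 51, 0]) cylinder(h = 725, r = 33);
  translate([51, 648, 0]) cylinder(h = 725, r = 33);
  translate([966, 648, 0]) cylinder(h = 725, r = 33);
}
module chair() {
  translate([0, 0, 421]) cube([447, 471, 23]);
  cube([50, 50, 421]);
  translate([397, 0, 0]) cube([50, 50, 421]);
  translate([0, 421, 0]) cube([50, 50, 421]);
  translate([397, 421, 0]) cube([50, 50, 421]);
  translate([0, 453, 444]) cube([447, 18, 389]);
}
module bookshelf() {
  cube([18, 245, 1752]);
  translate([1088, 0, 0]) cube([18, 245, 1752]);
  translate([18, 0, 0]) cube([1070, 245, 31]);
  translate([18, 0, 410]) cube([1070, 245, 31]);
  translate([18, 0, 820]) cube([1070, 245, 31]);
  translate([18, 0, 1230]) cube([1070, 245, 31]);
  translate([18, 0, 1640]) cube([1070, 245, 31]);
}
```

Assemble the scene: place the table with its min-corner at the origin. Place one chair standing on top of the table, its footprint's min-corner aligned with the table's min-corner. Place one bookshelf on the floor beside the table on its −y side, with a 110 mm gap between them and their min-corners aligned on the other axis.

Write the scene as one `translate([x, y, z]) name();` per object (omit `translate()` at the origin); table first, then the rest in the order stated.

table();
translate([0, 0, 766]) chair();
translate([0, -355, 0]) bookshelf();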